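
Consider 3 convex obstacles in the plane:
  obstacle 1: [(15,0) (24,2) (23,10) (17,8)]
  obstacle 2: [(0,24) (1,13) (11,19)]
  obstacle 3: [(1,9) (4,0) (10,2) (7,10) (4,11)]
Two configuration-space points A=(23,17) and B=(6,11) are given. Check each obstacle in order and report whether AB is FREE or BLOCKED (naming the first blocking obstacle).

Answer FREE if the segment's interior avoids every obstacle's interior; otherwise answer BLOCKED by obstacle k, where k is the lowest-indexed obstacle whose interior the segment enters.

Obstacle 1 [(15,0) (24,2) (23,10) (17,8)]:
  edge (15,0)–(24,2): clear
  edge (24,2)–(23,10): clear
  edge (23,10)–(17,8): clear
  edge (17,8)–(15,0): clear
  midpoint (29/2,14) outside
  → clear
Obstacle 2 [(0,24) (1,13) (11,19)]:
  edge (0,24)–(1,13): clear
  edge (1,13)–(11,19): clear
  edge (11,19)–(0,24): clear
  midpoint (29/2,14) outside
  → clear
Obstacle 3 [(1,9) (4,0) (10,2) (7,10) (4,11)]:
  edge (1,9)–(4,0): clear
  edge (4,0)–(10,2): clear
  edge (10,2)–(7,10): clear
  edge (7,10)–(4,11): clear
  edge (4,11)–(1,9): clear
  midpoint (29/2,14) outside
  → clear

FREE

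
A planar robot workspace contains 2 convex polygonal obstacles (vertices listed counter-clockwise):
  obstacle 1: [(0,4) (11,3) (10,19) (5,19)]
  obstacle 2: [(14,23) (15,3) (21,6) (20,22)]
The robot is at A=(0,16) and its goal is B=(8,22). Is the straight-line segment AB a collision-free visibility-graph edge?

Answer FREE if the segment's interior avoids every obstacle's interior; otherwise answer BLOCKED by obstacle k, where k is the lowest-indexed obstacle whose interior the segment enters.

FREE

Obstacle 1 [(0,4) (11,3) (10,19) (5,19)]:
  edge (0,4)–(11,3): clear
  edge (11,3)–(10,19): clear
  edge (10,19)–(5,19): clear
  edge (5,19)–(0,4): clear
  midpoint (4,19) outside
  → clear
Obstacle 2 [(14,23) (15,3) (21,6) (20,22)]:
  edge (14,23)–(15,3): clear
  edge (15,3)–(21,6): clear
  edge (21,6)–(20,22): clear
  edge (20,22)–(14,23): clear
  midpoint (4,19) outside
  → clear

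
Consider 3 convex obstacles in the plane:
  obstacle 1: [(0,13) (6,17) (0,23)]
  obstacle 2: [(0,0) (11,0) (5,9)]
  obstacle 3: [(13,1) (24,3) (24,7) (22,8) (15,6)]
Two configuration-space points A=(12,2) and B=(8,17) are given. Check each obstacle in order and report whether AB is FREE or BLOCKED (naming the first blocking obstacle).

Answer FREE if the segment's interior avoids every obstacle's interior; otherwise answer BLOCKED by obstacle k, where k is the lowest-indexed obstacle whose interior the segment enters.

Obstacle 1 [(0,13) (6,17) (0,23)]:
  edge (0,13)–(6,17): clear
  edge (6,17)–(0,23): clear
  edge (0,23)–(0,13): clear
  midpoint (10,19/2) outside
  → clear
Obstacle 2 [(0,0) (11,0) (5,9)]:
  edge (0,0)–(11,0): clear
  edge (11,0)–(5,9): clear
  edge (5,9)–(0,0): clear
  midpoint (10,19/2) outside
  → clear
Obstacle 3 [(13,1) (24,3) (24,7) (22,8) (15,6)]:
  edge (13,1)–(24,3): clear
  edge (24,3)–(24,7): clear
  edge (24,7)–(22,8): clear
  edge (22,8)–(15,6): clear
  edge (15,6)–(13,1): clear
  midpoint (10,19/2) outside
  → clear

FREE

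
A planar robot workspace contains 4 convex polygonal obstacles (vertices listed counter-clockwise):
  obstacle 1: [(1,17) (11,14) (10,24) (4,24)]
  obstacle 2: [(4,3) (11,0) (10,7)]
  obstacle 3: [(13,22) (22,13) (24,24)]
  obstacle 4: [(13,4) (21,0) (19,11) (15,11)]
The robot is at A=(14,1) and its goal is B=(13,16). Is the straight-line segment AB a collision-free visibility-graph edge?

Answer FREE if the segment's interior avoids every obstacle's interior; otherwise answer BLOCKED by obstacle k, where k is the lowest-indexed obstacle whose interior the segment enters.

Obstacle 1 [(1,17) (11,14) (10,24) (4,24)]:
  edge (1,17)–(11,14): clear
  edge (11,14)–(10,24): clear
  edge (10,24)–(4,24): clear
  edge (4,24)–(1,17): clear
  midpoint (27/2,17/2) outside
  → clear
Obstacle 2 [(4,3) (11,0) (10,7)]:
  edge (4,3)–(11,0): clear
  edge (11,0)–(10,7): clear
  edge (10,7)–(4,3): clear
  midpoint (27/2,17/2) outside
  → clear
Obstacle 3 [(13,22) (22,13) (24,24)]:
  edge (13,22)–(22,13): clear
  edge (22,13)–(24,24): clear
  edge (24,24)–(13,22): clear
  midpoint (27/2,17/2) outside
  → clear
Obstacle 4 [(13,4) (21,0) (19,11) (15,11)]:
  edge (13,4)–(21,0): crosses AB
  edge (21,0)–(19,11): clear
  edge (19,11)–(15,11): clear
  edge (15,11)–(13,4): crosses AB
  → BLOCKED

BLOCKED by obstacle 4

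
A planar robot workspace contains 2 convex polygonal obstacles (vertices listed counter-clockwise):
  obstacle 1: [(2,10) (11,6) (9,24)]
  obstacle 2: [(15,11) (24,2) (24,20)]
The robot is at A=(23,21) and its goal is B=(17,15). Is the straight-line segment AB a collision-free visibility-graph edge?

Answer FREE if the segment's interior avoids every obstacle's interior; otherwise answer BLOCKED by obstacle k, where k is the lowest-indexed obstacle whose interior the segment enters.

Obstacle 1 [(2,10) (11,6) (9,24)]:
  edge (2,10)–(11,6): clear
  edge (11,6)–(9,24): clear
  edge (9,24)–(2,10): clear
  midpoint (20,18) outside
  → clear
Obstacle 2 [(15,11) (24,2) (24,20)]:
  edge (15,11)–(24,2): clear
  edge (24,2)–(24,20): clear
  edge (24,20)–(15,11): clear
  midpoint (20,18) outside
  → clear

FREE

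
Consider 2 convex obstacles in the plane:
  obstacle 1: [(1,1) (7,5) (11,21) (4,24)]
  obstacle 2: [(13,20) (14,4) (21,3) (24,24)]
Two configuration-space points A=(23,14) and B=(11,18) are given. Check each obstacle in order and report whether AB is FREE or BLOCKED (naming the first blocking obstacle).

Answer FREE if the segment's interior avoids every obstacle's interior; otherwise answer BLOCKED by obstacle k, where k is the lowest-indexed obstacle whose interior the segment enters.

Obstacle 1 [(1,1) (7,5) (11,21) (4,24)]:
  edge (1,1)–(7,5): clear
  edge (7,5)–(11,21): clear
  edge (11,21)–(4,24): clear
  edge (4,24)–(1,1): clear
  midpoint (17,16) outside
  → clear
Obstacle 2 [(13,20) (14,4) (21,3) (24,24)]:
  edge (13,20)–(14,4): crosses AB
  edge (14,4)–(21,3): clear
  edge (21,3)–(24,24): crosses AB
  edge (24,24)–(13,20): clear
  → BLOCKED

BLOCKED by obstacle 2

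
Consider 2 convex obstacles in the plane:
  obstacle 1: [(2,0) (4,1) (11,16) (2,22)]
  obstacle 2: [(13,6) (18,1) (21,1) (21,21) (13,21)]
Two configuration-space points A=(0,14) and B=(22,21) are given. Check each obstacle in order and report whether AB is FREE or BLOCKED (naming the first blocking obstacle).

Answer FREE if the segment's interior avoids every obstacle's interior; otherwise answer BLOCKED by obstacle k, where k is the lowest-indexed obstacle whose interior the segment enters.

BLOCKED by obstacle 1

Obstacle 1 [(2,0) (4,1) (11,16) (2,22)]:
  edge (2,0)–(4,1): clear
  edge (4,1)–(11,16): clear
  edge (11,16)–(2,22): crosses AB
  edge (2,22)–(2,0): crosses AB
  → BLOCKED
Obstacle 2 [(13,6) (18,1) (21,1) (21,21) (13,21)]:
  edge (13,6)–(18,1): clear
  edge (18,1)–(21,1): clear
  edge (21,1)–(21,21): crosses AB
  edge (21,21)–(13,21): clear
  edge (13,21)–(13,6): crosses AB
  → BLOCKED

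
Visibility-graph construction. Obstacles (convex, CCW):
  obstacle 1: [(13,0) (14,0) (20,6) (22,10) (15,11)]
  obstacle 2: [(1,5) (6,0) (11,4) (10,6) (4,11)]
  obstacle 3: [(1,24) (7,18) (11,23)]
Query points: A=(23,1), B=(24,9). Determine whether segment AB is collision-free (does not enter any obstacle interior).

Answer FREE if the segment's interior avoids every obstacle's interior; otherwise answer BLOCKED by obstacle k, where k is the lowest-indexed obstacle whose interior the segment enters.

Obstacle 1 [(13,0) (14,0) (20,6) (22,10) (15,11)]:
  edge (13,0)–(14,0): clear
  edge (14,0)–(20,6): clear
  edge (20,6)–(22,10): clear
  edge (22,10)–(15,11): clear
  edge (15,11)–(13,0): clear
  midpoint (47/2,5) outside
  → clear
Obstacle 2 [(1,5) (6,0) (11,4) (10,6) (4,11)]:
  edge (1,5)–(6,0): clear
  edge (6,0)–(11,4): clear
  edge (11,4)–(10,6): clear
  edge (10,6)–(4,11): clear
  edge (4,11)–(1,5): clear
  midpoint (47/2,5) outside
  → clear
Obstacle 3 [(1,24) (7,18) (11,23)]:
  edge (1,24)–(7,18): clear
  edge (7,18)–(11,23): clear
  edge (11,23)–(1,24): clear
  midpoint (47/2,5) outside
  → clear

FREE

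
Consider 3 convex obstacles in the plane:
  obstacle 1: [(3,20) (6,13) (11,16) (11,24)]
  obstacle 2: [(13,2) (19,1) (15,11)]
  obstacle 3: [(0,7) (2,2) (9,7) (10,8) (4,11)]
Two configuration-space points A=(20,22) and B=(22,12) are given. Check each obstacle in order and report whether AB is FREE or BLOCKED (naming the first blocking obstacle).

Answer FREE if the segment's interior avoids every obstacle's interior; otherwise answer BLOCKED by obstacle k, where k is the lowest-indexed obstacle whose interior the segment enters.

FREE

Obstacle 1 [(3,20) (6,13) (11,16) (11,24)]:
  edge (3,20)–(6,13): clear
  edge (6,13)–(11,16): clear
  edge (11,16)–(11,24): clear
  edge (11,24)–(3,20): clear
  midpoint (21,17) outside
  → clear
Obstacle 2 [(13,2) (19,1) (15,11)]:
  edge (13,2)–(19,1): clear
  edge (19,1)–(15,11): clear
  edge (15,11)–(13,2): clear
  midpoint (21,17) outside
  → clear
Obstacle 3 [(0,7) (2,2) (9,7) (10,8) (4,11)]:
  edge (0,7)–(2,2): clear
  edge (2,2)–(9,7): clear
  edge (9,7)–(10,8): clear
  edge (10,8)–(4,11): clear
  edge (4,11)–(0,7): clear
  midpoint (21,17) outside
  → clear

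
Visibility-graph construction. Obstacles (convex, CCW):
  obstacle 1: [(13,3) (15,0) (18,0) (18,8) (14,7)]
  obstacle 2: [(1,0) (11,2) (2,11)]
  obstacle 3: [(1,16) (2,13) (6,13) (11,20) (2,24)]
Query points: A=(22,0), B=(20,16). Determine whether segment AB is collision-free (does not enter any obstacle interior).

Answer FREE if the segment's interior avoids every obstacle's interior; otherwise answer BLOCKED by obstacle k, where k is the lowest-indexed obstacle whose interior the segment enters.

Obstacle 1 [(13,3) (15,0) (18,0) (18,8) (14,7)]:
  edge (13,3)–(15,0): clear
  edge (15,0)–(18,0): clear
  edge (18,0)–(18,8): clear
  edge (18,8)–(14,7): clear
  edge (14,7)–(13,3): clear
  midpoint (21,8) outside
  → clear
Obstacle 2 [(1,0) (11,2) (2,11)]:
  edge (1,0)–(11,2): clear
  edge (11,2)–(2,11): clear
  edge (2,11)–(1,0): clear
  midpoint (21,8) outside
  → clear
Obstacle 3 [(1,16) (2,13) (6,13) (11,20) (2,24)]:
  edge (1,16)–(2,13): clear
  edge (2,13)–(6,13): clear
  edge (6,13)–(11,20): clear
  edge (11,20)–(2,24): clear
  edge (2,24)–(1,16): clear
  midpoint (21,8) outside
  → clear

FREE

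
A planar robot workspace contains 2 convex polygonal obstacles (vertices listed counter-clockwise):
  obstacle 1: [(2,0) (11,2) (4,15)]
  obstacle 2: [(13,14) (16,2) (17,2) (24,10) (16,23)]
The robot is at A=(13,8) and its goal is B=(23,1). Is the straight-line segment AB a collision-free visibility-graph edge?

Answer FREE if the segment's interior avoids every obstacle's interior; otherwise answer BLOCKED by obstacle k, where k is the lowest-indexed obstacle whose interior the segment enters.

Obstacle 1 [(2,0) (11,2) (4,15)]:
  edge (2,0)–(11,2): clear
  edge (11,2)–(4,15): clear
  edge (4,15)–(2,0): clear
  midpoint (18,9/2) outside
  → clear
Obstacle 2 [(13,14) (16,2) (17,2) (24,10) (16,23)]:
  edge (13,14)–(16,2): crosses AB
  edge (16,2)–(17,2): clear
  edge (17,2)–(24,10): crosses AB
  edge (24,10)–(16,23): clear
  edge (16,23)–(13,14): clear
  → BLOCKED

BLOCKED by obstacle 2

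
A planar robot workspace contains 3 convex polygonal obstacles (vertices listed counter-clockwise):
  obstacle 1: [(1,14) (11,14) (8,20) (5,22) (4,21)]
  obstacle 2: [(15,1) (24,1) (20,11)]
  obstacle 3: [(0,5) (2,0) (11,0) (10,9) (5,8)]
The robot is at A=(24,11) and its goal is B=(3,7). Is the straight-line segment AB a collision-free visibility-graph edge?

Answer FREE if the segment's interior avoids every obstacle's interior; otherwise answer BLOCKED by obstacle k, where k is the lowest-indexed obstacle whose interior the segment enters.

BLOCKED by obstacle 2

Obstacle 1 [(1,14) (11,14) (8,20) (5,22) (4,21)]:
  edge (1,14)–(11,14): clear
  edge (11,14)–(8,20): clear
  edge (8,20)–(5,22): clear
  edge (5,22)–(4,21): clear
  edge (4,21)–(1,14): clear
  midpoint (27/2,9) outside
  → clear
Obstacle 2 [(15,1) (24,1) (20,11)]:
  edge (15,1)–(24,1): clear
  edge (24,1)–(20,11): crosses AB
  edge (20,11)–(15,1): crosses AB
  → BLOCKED
Obstacle 3 [(0,5) (2,0) (11,0) (10,9) (5,8)]:
  edge (0,5)–(2,0): clear
  edge (2,0)–(11,0): clear
  edge (11,0)–(10,9): crosses AB
  edge (10,9)–(5,8): clear
  edge (5,8)–(0,5): crosses AB
  → BLOCKED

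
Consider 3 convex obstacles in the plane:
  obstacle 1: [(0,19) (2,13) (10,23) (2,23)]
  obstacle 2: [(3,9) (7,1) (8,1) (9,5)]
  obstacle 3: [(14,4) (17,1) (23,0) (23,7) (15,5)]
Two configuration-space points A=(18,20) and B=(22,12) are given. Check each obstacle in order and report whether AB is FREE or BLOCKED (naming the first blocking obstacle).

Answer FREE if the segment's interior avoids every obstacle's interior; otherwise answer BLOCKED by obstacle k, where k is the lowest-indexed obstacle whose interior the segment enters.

FREE

Obstacle 1 [(0,19) (2,13) (10,23) (2,23)]:
  edge (0,19)–(2,13): clear
  edge (2,13)–(10,23): clear
  edge (10,23)–(2,23): clear
  edge (2,23)–(0,19): clear
  midpoint (20,16) outside
  → clear
Obstacle 2 [(3,9) (7,1) (8,1) (9,5)]:
  edge (3,9)–(7,1): clear
  edge (7,1)–(8,1): clear
  edge (8,1)–(9,5): clear
  edge (9,5)–(3,9): clear
  midpoint (20,16) outside
  → clear
Obstacle 3 [(14,4) (17,1) (23,0) (23,7) (15,5)]:
  edge (14,4)–(17,1): clear
  edge (17,1)–(23,0): clear
  edge (23,0)–(23,7): clear
  edge (23,7)–(15,5): clear
  edge (15,5)–(14,4): clear
  midpoint (20,16) outside
  → clear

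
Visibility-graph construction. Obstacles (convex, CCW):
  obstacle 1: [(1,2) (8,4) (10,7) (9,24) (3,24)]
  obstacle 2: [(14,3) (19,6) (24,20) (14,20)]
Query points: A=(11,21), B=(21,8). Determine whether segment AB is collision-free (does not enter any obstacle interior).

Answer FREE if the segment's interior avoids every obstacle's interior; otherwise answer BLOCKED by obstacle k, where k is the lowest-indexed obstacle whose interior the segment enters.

Obstacle 1 [(1,2) (8,4) (10,7) (9,24) (3,24)]:
  edge (1,2)–(8,4): clear
  edge (8,4)–(10,7): clear
  edge (10,7)–(9,24): clear
  edge (9,24)–(3,24): clear
  edge (3,24)–(1,2): clear
  midpoint (16,29/2) outside
  → clear
Obstacle 2 [(14,3) (19,6) (24,20) (14,20)]:
  edge (14,3)–(19,6): clear
  edge (19,6)–(24,20): crosses AB
  edge (24,20)–(14,20): clear
  edge (14,20)–(14,3): crosses AB
  → BLOCKED

BLOCKED by obstacle 2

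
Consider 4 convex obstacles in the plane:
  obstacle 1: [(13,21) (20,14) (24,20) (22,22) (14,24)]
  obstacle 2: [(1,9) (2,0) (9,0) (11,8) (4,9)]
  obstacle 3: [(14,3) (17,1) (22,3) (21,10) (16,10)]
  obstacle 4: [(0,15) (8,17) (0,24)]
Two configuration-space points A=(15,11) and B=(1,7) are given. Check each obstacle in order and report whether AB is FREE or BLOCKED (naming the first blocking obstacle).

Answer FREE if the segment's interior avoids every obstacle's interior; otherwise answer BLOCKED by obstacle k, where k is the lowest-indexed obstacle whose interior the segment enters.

Obstacle 1 [(13,21) (20,14) (24,20) (22,22) (14,24)]:
  edge (13,21)–(20,14): clear
  edge (20,14)–(24,20): clear
  edge (24,20)–(22,22): clear
  edge (22,22)–(14,24): clear
  edge (14,24)–(13,21): clear
  midpoint (8,9) outside
  → clear
Obstacle 2 [(1,9) (2,0) (9,0) (11,8) (4,9)]:
  edge (1,9)–(2,0): crosses AB
  edge (2,0)–(9,0): clear
  edge (9,0)–(11,8): clear
  edge (11,8)–(4,9): crosses AB
  edge (4,9)–(1,9): clear
  → BLOCKED
Obstacle 3 [(14,3) (17,1) (22,3) (21,10) (16,10)]:
  edge (14,3)–(17,1): clear
  edge (17,1)–(22,3): clear
  edge (22,3)–(21,10): clear
  edge (21,10)–(16,10): clear
  edge (16,10)–(14,3): clear
  midpoint (8,9) outside
  → clear
Obstacle 4 [(0,15) (8,17) (0,24)]:
  edge (0,15)–(8,17): clear
  edge (8,17)–(0,24): clear
  edge (0,24)–(0,15): clear
  midpoint (8,9) outside
  → clear

BLOCKED by obstacle 2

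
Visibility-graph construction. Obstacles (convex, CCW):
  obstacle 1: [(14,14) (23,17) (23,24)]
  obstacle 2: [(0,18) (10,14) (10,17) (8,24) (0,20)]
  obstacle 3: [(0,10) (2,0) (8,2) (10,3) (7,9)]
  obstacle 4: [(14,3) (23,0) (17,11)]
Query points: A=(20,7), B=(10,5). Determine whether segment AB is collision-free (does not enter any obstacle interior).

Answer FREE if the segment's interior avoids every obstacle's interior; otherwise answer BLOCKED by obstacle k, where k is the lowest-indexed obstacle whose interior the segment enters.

BLOCKED by obstacle 4

Obstacle 1 [(14,14) (23,17) (23,24)]:
  edge (14,14)–(23,17): clear
  edge (23,17)–(23,24): clear
  edge (23,24)–(14,14): clear
  midpoint (15,6) outside
  → clear
Obstacle 2 [(0,18) (10,14) (10,17) (8,24) (0,20)]:
  edge (0,18)–(10,14): clear
  edge (10,14)–(10,17): clear
  edge (10,17)–(8,24): clear
  edge (8,24)–(0,20): clear
  edge (0,20)–(0,18): clear
  midpoint (15,6) outside
  → clear
Obstacle 3 [(0,10) (2,0) (8,2) (10,3) (7,9)]:
  edge (0,10)–(2,0): clear
  edge (2,0)–(8,2): clear
  edge (8,2)–(10,3): clear
  edge (10,3)–(7,9): clear
  edge (7,9)–(0,10): clear
  midpoint (15,6) outside
  → clear
Obstacle 4 [(14,3) (23,0) (17,11)]:
  edge (14,3)–(23,0): clear
  edge (23,0)–(17,11): crosses AB
  edge (17,11)–(14,3): crosses AB
  → BLOCKED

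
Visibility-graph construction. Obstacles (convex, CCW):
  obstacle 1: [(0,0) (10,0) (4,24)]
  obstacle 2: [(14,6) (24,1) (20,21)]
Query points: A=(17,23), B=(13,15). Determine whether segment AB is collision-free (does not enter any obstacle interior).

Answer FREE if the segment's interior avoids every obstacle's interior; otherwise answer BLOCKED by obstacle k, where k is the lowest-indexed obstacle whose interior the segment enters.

Obstacle 1 [(0,0) (10,0) (4,24)]:
  edge (0,0)–(10,0): clear
  edge (10,0)–(4,24): clear
  edge (4,24)–(0,0): clear
  midpoint (15,19) outside
  → clear
Obstacle 2 [(14,6) (24,1) (20,21)]:
  edge (14,6)–(24,1): clear
  edge (24,1)–(20,21): clear
  edge (20,21)–(14,6): clear
  midpoint (15,19) outside
  → clear

FREE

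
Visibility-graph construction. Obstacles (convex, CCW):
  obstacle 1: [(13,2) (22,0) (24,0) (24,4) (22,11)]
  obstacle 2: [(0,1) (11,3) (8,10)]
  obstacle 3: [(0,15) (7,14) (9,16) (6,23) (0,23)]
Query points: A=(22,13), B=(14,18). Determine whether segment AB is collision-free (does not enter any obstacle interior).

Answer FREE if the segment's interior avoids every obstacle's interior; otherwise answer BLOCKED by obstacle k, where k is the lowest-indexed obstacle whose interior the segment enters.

Obstacle 1 [(13,2) (22,0) (24,0) (24,4) (22,11)]:
  edge (13,2)–(22,0): clear
  edge (22,0)–(24,0): clear
  edge (24,0)–(24,4): clear
  edge (24,4)–(22,11): clear
  edge (22,11)–(13,2): clear
  midpoint (18,31/2) outside
  → clear
Obstacle 2 [(0,1) (11,3) (8,10)]:
  edge (0,1)–(11,3): clear
  edge (11,3)–(8,10): clear
  edge (8,10)–(0,1): clear
  midpoint (18,31/2) outside
  → clear
Obstacle 3 [(0,15) (7,14) (9,16) (6,23) (0,23)]:
  edge (0,15)–(7,14): clear
  edge (7,14)–(9,16): clear
  edge (9,16)–(6,23): clear
  edge (6,23)–(0,23): clear
  edge (0,23)–(0,15): clear
  midpoint (18,31/2) outside
  → clear

FREE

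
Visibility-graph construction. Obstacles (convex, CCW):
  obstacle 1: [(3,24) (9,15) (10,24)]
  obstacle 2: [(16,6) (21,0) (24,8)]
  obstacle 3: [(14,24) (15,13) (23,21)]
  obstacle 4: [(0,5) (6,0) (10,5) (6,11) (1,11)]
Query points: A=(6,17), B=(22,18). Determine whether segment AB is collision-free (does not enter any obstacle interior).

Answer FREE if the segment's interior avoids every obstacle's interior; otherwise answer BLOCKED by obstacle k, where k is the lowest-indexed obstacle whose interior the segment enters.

BLOCKED by obstacle 1

Obstacle 1 [(3,24) (9,15) (10,24)]:
  edge (3,24)–(9,15): crosses AB
  edge (9,15)–(10,24): crosses AB
  edge (10,24)–(3,24): clear
  → BLOCKED
Obstacle 2 [(16,6) (21,0) (24,8)]:
  edge (16,6)–(21,0): clear
  edge (21,0)–(24,8): clear
  edge (24,8)–(16,6): clear
  midpoint (14,35/2) outside
  → clear
Obstacle 3 [(14,24) (15,13) (23,21)]:
  edge (14,24)–(15,13): crosses AB
  edge (15,13)–(23,21): crosses AB
  edge (23,21)–(14,24): clear
  → BLOCKED
Obstacle 4 [(0,5) (6,0) (10,5) (6,11) (1,11)]:
  edge (0,5)–(6,0): clear
  edge (6,0)–(10,5): clear
  edge (10,5)–(6,11): clear
  edge (6,11)–(1,11): clear
  edge (1,11)–(0,5): clear
  midpoint (14,35/2) outside
  → clear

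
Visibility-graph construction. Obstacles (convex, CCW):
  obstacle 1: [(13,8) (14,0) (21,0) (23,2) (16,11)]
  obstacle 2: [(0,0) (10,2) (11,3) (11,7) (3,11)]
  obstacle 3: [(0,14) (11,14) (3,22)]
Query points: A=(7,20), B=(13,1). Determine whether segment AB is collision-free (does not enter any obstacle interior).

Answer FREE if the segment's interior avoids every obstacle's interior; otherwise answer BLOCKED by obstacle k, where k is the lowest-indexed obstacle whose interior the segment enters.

BLOCKED by obstacle 3

Obstacle 1 [(13,8) (14,0) (21,0) (23,2) (16,11)]:
  edge (13,8)–(14,0): clear
  edge (14,0)–(21,0): clear
  edge (21,0)–(23,2): clear
  edge (23,2)–(16,11): clear
  edge (16,11)–(13,8): clear
  midpoint (10,21/2) outside
  → clear
Obstacle 2 [(0,0) (10,2) (11,3) (11,7) (3,11)]:
  edge (0,0)–(10,2): clear
  edge (10,2)–(11,3): clear
  edge (11,3)–(11,7): clear
  edge (11,7)–(3,11): clear
  edge (3,11)–(0,0): clear
  midpoint (10,21/2) outside
  → clear
Obstacle 3 [(0,14) (11,14) (3,22)]:
  edge (0,14)–(11,14): crosses AB
  edge (11,14)–(3,22): crosses AB
  edge (3,22)–(0,14): clear
  → BLOCKED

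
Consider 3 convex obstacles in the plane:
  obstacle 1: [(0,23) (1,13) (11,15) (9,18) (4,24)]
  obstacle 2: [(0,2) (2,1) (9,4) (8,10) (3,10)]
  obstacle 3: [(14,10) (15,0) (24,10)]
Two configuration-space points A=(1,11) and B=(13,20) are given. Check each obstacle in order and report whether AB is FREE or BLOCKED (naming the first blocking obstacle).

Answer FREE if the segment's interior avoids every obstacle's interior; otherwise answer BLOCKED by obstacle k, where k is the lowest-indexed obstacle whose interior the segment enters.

BLOCKED by obstacle 1

Obstacle 1 [(0,23) (1,13) (11,15) (9,18) (4,24)]:
  edge (0,23)–(1,13): clear
  edge (1,13)–(11,15): crosses AB
  edge (11,15)–(9,18): crosses AB
  edge (9,18)–(4,24): clear
  edge (4,24)–(0,23): clear
  → BLOCKED
Obstacle 2 [(0,2) (2,1) (9,4) (8,10) (3,10)]:
  edge (0,2)–(2,1): clear
  edge (2,1)–(9,4): clear
  edge (9,4)–(8,10): clear
  edge (8,10)–(3,10): clear
  edge (3,10)–(0,2): clear
  midpoint (7,31/2) outside
  → clear
Obstacle 3 [(14,10) (15,0) (24,10)]:
  edge (14,10)–(15,0): clear
  edge (15,0)–(24,10): clear
  edge (24,10)–(14,10): clear
  midpoint (7,31/2) outside
  → clear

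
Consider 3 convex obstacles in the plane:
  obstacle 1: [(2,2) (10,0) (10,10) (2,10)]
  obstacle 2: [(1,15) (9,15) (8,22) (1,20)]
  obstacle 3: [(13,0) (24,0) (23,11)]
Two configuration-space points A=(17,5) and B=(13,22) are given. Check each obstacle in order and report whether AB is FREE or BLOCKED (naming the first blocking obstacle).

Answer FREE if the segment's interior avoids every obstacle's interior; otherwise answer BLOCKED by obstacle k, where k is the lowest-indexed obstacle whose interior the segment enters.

FREE

Obstacle 1 [(2,2) (10,0) (10,10) (2,10)]:
  edge (2,2)–(10,0): clear
  edge (10,0)–(10,10): clear
  edge (10,10)–(2,10): clear
  edge (2,10)–(2,2): clear
  midpoint (15,27/2) outside
  → clear
Obstacle 2 [(1,15) (9,15) (8,22) (1,20)]:
  edge (1,15)–(9,15): clear
  edge (9,15)–(8,22): clear
  edge (8,22)–(1,20): clear
  edge (1,20)–(1,15): clear
  midpoint (15,27/2) outside
  → clear
Obstacle 3 [(13,0) (24,0) (23,11)]:
  edge (13,0)–(24,0): clear
  edge (24,0)–(23,11): clear
  edge (23,11)–(13,0): clear
  midpoint (15,27/2) outside
  → clear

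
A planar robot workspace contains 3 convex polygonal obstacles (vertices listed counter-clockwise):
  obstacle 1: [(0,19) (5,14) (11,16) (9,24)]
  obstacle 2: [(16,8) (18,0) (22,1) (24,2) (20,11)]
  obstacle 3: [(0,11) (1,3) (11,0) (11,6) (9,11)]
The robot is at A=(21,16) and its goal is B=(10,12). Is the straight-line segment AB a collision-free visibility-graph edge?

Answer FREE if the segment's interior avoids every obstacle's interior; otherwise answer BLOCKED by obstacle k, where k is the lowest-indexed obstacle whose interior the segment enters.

FREE

Obstacle 1 [(0,19) (5,14) (11,16) (9,24)]:
  edge (0,19)–(5,14): clear
  edge (5,14)–(11,16): clear
  edge (11,16)–(9,24): clear
  edge (9,24)–(0,19): clear
  midpoint (31/2,14) outside
  → clear
Obstacle 2 [(16,8) (18,0) (22,1) (24,2) (20,11)]:
  edge (16,8)–(18,0): clear
  edge (18,0)–(22,1): clear
  edge (22,1)–(24,2): clear
  edge (24,2)–(20,11): clear
  edge (20,11)–(16,8): clear
  midpoint (31/2,14) outside
  → clear
Obstacle 3 [(0,11) (1,3) (11,0) (11,6) (9,11)]:
  edge (0,11)–(1,3): clear
  edge (1,3)–(11,0): clear
  edge (11,0)–(11,6): clear
  edge (11,6)–(9,11): clear
  edge (9,11)–(0,11): clear
  midpoint (31/2,14) outside
  → clear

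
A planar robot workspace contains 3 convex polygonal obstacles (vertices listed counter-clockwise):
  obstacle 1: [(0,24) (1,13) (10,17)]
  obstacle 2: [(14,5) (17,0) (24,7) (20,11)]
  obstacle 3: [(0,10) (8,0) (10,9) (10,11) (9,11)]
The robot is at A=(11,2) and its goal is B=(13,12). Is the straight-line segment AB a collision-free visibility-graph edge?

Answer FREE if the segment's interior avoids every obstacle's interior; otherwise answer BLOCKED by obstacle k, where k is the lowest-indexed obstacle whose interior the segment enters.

Obstacle 1 [(0,24) (1,13) (10,17)]:
  edge (0,24)–(1,13): clear
  edge (1,13)–(10,17): clear
  edge (10,17)–(0,24): clear
  midpoint (12,7) outside
  → clear
Obstacle 2 [(14,5) (17,0) (24,7) (20,11)]:
  edge (14,5)–(17,0): clear
  edge (17,0)–(24,7): clear
  edge (24,7)–(20,11): clear
  edge (20,11)–(14,5): clear
  midpoint (12,7) outside
  → clear
Obstacle 3 [(0,10) (8,0) (10,9) (10,11) (9,11)]:
  edge (0,10)–(8,0): clear
  edge (8,0)–(10,9): clear
  edge (10,9)–(10,11): clear
  edge (10,11)–(9,11): clear
  edge (9,11)–(0,10): clear
  midpoint (12,7) outside
  → clear

FREE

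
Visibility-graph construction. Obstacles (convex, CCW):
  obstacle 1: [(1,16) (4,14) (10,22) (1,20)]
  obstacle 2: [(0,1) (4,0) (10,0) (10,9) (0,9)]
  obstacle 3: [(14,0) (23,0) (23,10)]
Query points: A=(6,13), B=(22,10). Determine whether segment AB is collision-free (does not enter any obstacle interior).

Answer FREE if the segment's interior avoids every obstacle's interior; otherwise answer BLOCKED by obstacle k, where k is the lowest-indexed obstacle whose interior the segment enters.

Obstacle 1 [(1,16) (4,14) (10,22) (1,20)]:
  edge (1,16)–(4,14): clear
  edge (4,14)–(10,22): clear
  edge (10,22)–(1,20): clear
  edge (1,20)–(1,16): clear
  midpoint (14,23/2) outside
  → clear
Obstacle 2 [(0,1) (4,0) (10,0) (10,9) (0,9)]:
  edge (0,1)–(4,0): clear
  edge (4,0)–(10,0): clear
  edge (10,0)–(10,9): clear
  edge (10,9)–(0,9): clear
  edge (0,9)–(0,1): clear
  midpoint (14,23/2) outside
  → clear
Obstacle 3 [(14,0) (23,0) (23,10)]:
  edge (14,0)–(23,0): clear
  edge (23,0)–(23,10): clear
  edge (23,10)–(14,0): clear
  midpoint (14,23/2) outside
  → clear

FREE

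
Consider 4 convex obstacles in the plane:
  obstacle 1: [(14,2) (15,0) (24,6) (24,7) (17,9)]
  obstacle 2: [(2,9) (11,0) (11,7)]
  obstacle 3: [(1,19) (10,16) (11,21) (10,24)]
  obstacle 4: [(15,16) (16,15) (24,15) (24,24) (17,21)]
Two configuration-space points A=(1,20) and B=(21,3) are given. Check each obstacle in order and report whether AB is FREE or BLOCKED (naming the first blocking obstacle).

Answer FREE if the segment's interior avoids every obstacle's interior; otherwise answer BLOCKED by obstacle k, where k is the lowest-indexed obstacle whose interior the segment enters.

BLOCKED by obstacle 1

Obstacle 1 [(14,2) (15,0) (24,6) (24,7) (17,9)]:
  edge (14,2)–(15,0): clear
  edge (15,0)–(24,6): crosses AB
  edge (24,6)–(24,7): clear
  edge (24,7)–(17,9): clear
  edge (17,9)–(14,2): crosses AB
  → BLOCKED
Obstacle 2 [(2,9) (11,0) (11,7)]:
  edge (2,9)–(11,0): clear
  edge (11,0)–(11,7): clear
  edge (11,7)–(2,9): clear
  midpoint (11,23/2) outside
  → clear
Obstacle 3 [(1,19) (10,16) (11,21) (10,24)]:
  edge (1,19)–(10,16): crosses AB
  edge (10,16)–(11,21): clear
  edge (11,21)–(10,24): clear
  edge (10,24)–(1,19): crosses AB
  → BLOCKED
Obstacle 4 [(15,16) (16,15) (24,15) (24,24) (17,21)]:
  edge (15,16)–(16,15): clear
  edge (16,15)–(24,15): clear
  edge (24,15)–(24,24): clear
  edge (24,24)–(17,21): clear
  edge (17,21)–(15,16): clear
  midpoint (11,23/2) outside
  → clear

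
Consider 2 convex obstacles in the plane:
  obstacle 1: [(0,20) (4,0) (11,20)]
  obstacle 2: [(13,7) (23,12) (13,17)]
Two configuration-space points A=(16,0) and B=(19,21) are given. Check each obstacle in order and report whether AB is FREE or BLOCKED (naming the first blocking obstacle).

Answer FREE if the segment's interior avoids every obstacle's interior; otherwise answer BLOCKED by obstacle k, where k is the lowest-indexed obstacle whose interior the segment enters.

BLOCKED by obstacle 2

Obstacle 1 [(0,20) (4,0) (11,20)]:
  edge (0,20)–(4,0): clear
  edge (4,0)–(11,20): clear
  edge (11,20)–(0,20): clear
  midpoint (35/2,21/2) outside
  → clear
Obstacle 2 [(13,7) (23,12) (13,17)]:
  edge (13,7)–(23,12): crosses AB
  edge (23,12)–(13,17): crosses AB
  edge (13,17)–(13,7): clear
  → BLOCKED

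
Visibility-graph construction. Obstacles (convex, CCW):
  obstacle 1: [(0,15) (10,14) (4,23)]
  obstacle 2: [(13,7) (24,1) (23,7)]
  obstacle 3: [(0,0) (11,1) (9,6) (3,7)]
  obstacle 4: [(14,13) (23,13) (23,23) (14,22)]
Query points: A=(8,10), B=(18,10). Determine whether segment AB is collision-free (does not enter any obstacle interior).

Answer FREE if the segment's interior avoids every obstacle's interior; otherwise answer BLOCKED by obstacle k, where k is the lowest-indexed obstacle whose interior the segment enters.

FREE

Obstacle 1 [(0,15) (10,14) (4,23)]:
  edge (0,15)–(10,14): clear
  edge (10,14)–(4,23): clear
  edge (4,23)–(0,15): clear
  midpoint (13,10) outside
  → clear
Obstacle 2 [(13,7) (24,1) (23,7)]:
  edge (13,7)–(24,1): clear
  edge (24,1)–(23,7): clear
  edge (23,7)–(13,7): clear
  midpoint (13,10) outside
  → clear
Obstacle 3 [(0,0) (11,1) (9,6) (3,7)]:
  edge (0,0)–(11,1): clear
  edge (11,1)–(9,6): clear
  edge (9,6)–(3,7): clear
  edge (3,7)–(0,0): clear
  midpoint (13,10) outside
  → clear
Obstacle 4 [(14,13) (23,13) (23,23) (14,22)]:
  edge (14,13)–(23,13): clear
  edge (23,13)–(23,23): clear
  edge (23,23)–(14,22): clear
  edge (14,22)–(14,13): clear
  midpoint (13,10) outside
  → clear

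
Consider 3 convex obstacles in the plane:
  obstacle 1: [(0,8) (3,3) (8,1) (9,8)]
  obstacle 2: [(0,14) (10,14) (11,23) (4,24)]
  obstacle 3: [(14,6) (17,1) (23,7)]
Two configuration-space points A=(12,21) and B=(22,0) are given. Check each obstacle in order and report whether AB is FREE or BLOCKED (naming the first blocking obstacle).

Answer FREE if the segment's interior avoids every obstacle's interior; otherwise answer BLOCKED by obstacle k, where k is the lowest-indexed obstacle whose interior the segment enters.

Obstacle 1 [(0,8) (3,3) (8,1) (9,8)]:
  edge (0,8)–(3,3): clear
  edge (3,3)–(8,1): clear
  edge (8,1)–(9,8): clear
  edge (9,8)–(0,8): clear
  midpoint (17,21/2) outside
  → clear
Obstacle 2 [(0,14) (10,14) (11,23) (4,24)]:
  edge (0,14)–(10,14): clear
  edge (10,14)–(11,23): clear
  edge (11,23)–(4,24): clear
  edge (4,24)–(0,14): clear
  midpoint (17,21/2) outside
  → clear
Obstacle 3 [(14,6) (17,1) (23,7)]:
  edge (14,6)–(17,1): clear
  edge (17,1)–(23,7): crosses AB
  edge (23,7)–(14,6): crosses AB
  → BLOCKED

BLOCKED by obstacle 3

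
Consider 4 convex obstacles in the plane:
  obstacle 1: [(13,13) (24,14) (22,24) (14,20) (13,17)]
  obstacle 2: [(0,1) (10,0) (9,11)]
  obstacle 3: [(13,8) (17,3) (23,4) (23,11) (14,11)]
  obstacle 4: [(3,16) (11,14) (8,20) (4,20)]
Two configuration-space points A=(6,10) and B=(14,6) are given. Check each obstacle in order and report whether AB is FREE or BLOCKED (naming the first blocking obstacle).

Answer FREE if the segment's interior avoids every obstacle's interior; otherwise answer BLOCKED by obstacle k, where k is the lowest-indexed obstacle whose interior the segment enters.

BLOCKED by obstacle 2

Obstacle 1 [(13,13) (24,14) (22,24) (14,20) (13,17)]:
  edge (13,13)–(24,14): clear
  edge (24,14)–(22,24): clear
  edge (22,24)–(14,20): clear
  edge (14,20)–(13,17): clear
  edge (13,17)–(13,13): clear
  midpoint (10,8) outside
  → clear
Obstacle 2 [(0,1) (10,0) (9,11)]:
  edge (0,1)–(10,0): clear
  edge (10,0)–(9,11): crosses AB
  edge (9,11)–(0,1): crosses AB
  → BLOCKED
Obstacle 3 [(13,8) (17,3) (23,4) (23,11) (14,11)]:
  edge (13,8)–(17,3): clear
  edge (17,3)–(23,4): clear
  edge (23,4)–(23,11): clear
  edge (23,11)–(14,11): clear
  edge (14,11)–(13,8): clear
  midpoint (10,8) outside
  → clear
Obstacle 4 [(3,16) (11,14) (8,20) (4,20)]:
  edge (3,16)–(11,14): clear
  edge (11,14)–(8,20): clear
  edge (8,20)–(4,20): clear
  edge (4,20)–(3,16): clear
  midpoint (10,8) outside
  → clear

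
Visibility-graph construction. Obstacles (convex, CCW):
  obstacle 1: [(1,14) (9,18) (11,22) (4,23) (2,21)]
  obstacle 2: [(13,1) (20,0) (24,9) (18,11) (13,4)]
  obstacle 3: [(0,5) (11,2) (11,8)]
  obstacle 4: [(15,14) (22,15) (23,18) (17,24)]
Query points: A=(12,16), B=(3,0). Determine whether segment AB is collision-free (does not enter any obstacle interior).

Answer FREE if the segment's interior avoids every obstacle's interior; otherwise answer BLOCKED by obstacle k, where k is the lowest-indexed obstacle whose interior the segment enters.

BLOCKED by obstacle 3

Obstacle 1 [(1,14) (9,18) (11,22) (4,23) (2,21)]:
  edge (1,14)–(9,18): clear
  edge (9,18)–(11,22): clear
  edge (11,22)–(4,23): clear
  edge (4,23)–(2,21): clear
  edge (2,21)–(1,14): clear
  midpoint (15/2,8) outside
  → clear
Obstacle 2 [(13,1) (20,0) (24,9) (18,11) (13,4)]:
  edge (13,1)–(20,0): clear
  edge (20,0)–(24,9): clear
  edge (24,9)–(18,11): clear
  edge (18,11)–(13,4): clear
  edge (13,4)–(13,1): clear
  midpoint (15/2,8) outside
  → clear
Obstacle 3 [(0,5) (11,2) (11,8)]:
  edge (0,5)–(11,2): crosses AB
  edge (11,2)–(11,8): clear
  edge (11,8)–(0,5): crosses AB
  → BLOCKED
Obstacle 4 [(15,14) (22,15) (23,18) (17,24)]:
  edge (15,14)–(22,15): clear
  edge (22,15)–(23,18): clear
  edge (23,18)–(17,24): clear
  edge (17,24)–(15,14): clear
  midpoint (15/2,8) outside
  → clear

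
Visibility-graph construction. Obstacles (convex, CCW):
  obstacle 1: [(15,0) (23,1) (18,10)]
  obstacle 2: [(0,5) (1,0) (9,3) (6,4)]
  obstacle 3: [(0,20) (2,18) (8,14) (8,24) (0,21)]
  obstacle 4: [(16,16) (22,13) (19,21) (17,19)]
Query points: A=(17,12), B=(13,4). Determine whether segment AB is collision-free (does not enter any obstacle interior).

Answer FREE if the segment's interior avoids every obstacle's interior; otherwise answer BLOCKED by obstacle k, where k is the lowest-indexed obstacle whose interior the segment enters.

FREE

Obstacle 1 [(15,0) (23,1) (18,10)]:
  edge (15,0)–(23,1): clear
  edge (23,1)–(18,10): clear
  edge (18,10)–(15,0): clear
  midpoint (15,8) outside
  → clear
Obstacle 2 [(0,5) (1,0) (9,3) (6,4)]:
  edge (0,5)–(1,0): clear
  edge (1,0)–(9,3): clear
  edge (9,3)–(6,4): clear
  edge (6,4)–(0,5): clear
  midpoint (15,8) outside
  → clear
Obstacle 3 [(0,20) (2,18) (8,14) (8,24) (0,21)]:
  edge (0,20)–(2,18): clear
  edge (2,18)–(8,14): clear
  edge (8,14)–(8,24): clear
  edge (8,24)–(0,21): clear
  edge (0,21)–(0,20): clear
  midpoint (15,8) outside
  → clear
Obstacle 4 [(16,16) (22,13) (19,21) (17,19)]:
  edge (16,16)–(22,13): clear
  edge (22,13)–(19,21): clear
  edge (19,21)–(17,19): clear
  edge (17,19)–(16,16): clear
  midpoint (15,8) outside
  → clear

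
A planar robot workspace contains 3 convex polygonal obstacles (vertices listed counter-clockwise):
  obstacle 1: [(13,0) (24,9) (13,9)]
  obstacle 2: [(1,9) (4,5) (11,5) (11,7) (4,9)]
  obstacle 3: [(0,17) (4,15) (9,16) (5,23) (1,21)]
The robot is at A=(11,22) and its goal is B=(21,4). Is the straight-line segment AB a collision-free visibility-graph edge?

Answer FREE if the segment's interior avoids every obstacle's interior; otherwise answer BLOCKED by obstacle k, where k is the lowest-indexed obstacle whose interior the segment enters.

BLOCKED by obstacle 1

Obstacle 1 [(13,0) (24,9) (13,9)]:
  edge (13,0)–(24,9): crosses AB
  edge (24,9)–(13,9): crosses AB
  edge (13,9)–(13,0): clear
  → BLOCKED
Obstacle 2 [(1,9) (4,5) (11,5) (11,7) (4,9)]:
  edge (1,9)–(4,5): clear
  edge (4,5)–(11,5): clear
  edge (11,5)–(11,7): clear
  edge (11,7)–(4,9): clear
  edge (4,9)–(1,9): clear
  midpoint (16,13) outside
  → clear
Obstacle 3 [(0,17) (4,15) (9,16) (5,23) (1,21)]:
  edge (0,17)–(4,15): clear
  edge (4,15)–(9,16): clear
  edge (9,16)–(5,23): clear
  edge (5,23)–(1,21): clear
  edge (1,21)–(0,17): clear
  midpoint (16,13) outside
  → clear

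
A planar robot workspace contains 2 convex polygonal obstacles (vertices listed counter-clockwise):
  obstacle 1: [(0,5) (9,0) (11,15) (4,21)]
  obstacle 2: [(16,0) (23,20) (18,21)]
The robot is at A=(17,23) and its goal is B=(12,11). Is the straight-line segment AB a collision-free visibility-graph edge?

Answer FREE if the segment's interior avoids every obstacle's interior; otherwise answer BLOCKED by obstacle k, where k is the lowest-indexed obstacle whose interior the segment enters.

Obstacle 1 [(0,5) (9,0) (11,15) (4,21)]:
  edge (0,5)–(9,0): clear
  edge (9,0)–(11,15): clear
  edge (11,15)–(4,21): clear
  edge (4,21)–(0,5): clear
  midpoint (29/2,17) outside
  → clear
Obstacle 2 [(16,0) (23,20) (18,21)]:
  edge (16,0)–(23,20): clear
  edge (23,20)–(18,21): clear
  edge (18,21)–(16,0): clear
  midpoint (29/2,17) outside
  → clear

FREE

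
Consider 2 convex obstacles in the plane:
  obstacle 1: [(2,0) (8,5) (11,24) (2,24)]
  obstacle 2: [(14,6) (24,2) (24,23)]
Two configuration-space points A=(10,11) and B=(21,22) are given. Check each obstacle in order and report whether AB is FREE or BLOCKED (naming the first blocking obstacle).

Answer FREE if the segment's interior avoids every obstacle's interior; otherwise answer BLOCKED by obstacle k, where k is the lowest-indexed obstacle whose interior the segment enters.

FREE

Obstacle 1 [(2,0) (8,5) (11,24) (2,24)]:
  edge (2,0)–(8,5): clear
  edge (8,5)–(11,24): clear
  edge (11,24)–(2,24): clear
  edge (2,24)–(2,0): clear
  midpoint (31/2,33/2) outside
  → clear
Obstacle 2 [(14,6) (24,2) (24,23)]:
  edge (14,6)–(24,2): clear
  edge (24,2)–(24,23): clear
  edge (24,23)–(14,6): clear
  midpoint (31/2,33/2) outside
  → clear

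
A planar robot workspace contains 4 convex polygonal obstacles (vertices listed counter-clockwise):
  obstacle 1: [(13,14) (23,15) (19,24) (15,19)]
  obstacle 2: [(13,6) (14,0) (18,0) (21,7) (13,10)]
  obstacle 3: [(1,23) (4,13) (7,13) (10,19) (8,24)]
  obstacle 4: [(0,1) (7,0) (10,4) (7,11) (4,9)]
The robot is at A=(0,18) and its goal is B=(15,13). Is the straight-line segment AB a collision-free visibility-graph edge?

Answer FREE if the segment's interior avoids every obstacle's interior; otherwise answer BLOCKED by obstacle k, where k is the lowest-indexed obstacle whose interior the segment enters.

BLOCKED by obstacle 3

Obstacle 1 [(13,14) (23,15) (19,24) (15,19)]:
  edge (13,14)–(23,15): clear
  edge (23,15)–(19,24): clear
  edge (19,24)–(15,19): clear
  edge (15,19)–(13,14): clear
  midpoint (15/2,31/2) outside
  → clear
Obstacle 2 [(13,6) (14,0) (18,0) (21,7) (13,10)]:
  edge (13,6)–(14,0): clear
  edge (14,0)–(18,0): clear
  edge (18,0)–(21,7): clear
  edge (21,7)–(13,10): clear
  edge (13,10)–(13,6): clear
  midpoint (15/2,31/2) outside
  → clear
Obstacle 3 [(1,23) (4,13) (7,13) (10,19) (8,24)]:
  edge (1,23)–(4,13): crosses AB
  edge (4,13)–(7,13): clear
  edge (7,13)–(10,19): crosses AB
  edge (10,19)–(8,24): clear
  edge (8,24)–(1,23): clear
  → BLOCKED
Obstacle 4 [(0,1) (7,0) (10,4) (7,11) (4,9)]:
  edge (0,1)–(7,0): clear
  edge (7,0)–(10,4): clear
  edge (10,4)–(7,11): clear
  edge (7,11)–(4,9): clear
  edge (4,9)–(0,1): clear
  midpoint (15/2,31/2) outside
  → clear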